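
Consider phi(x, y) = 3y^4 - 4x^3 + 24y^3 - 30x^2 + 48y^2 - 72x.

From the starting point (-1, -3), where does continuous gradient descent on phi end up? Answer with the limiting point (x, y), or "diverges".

phi is separable, so gradient descent decouples: x follows -∂phi/∂x, y follows -∂phi/∂y.
∂phi/∂x = -12(x + 2)(x + 3); at x=-1 this is -24, so x increases.
∂phi/∂y = 12y(y + 2)(y + 4); at y=-3 this is 36, so y decreases.
The x-coordinate has no critical point in that direction and runs off to infinity.

diverges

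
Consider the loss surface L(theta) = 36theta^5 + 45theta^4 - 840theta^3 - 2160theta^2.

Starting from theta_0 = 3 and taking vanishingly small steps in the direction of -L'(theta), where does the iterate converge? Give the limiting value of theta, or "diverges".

L'(theta) = 180theta(theta - 4)(theta + 2)(theta + 3), so L'(3) = -16200.
Gradient descent moves in the -L' direction, i.e. theta is increasing.
The nearest critical point in that direction is theta = 4, where L'' = 30240 > 0 (a local minimum). The iterate converges there.

4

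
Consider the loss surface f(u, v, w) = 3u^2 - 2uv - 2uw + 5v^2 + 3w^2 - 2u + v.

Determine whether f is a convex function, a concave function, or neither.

f is quadratic, so its Hessian is the constant matrix H = [[6, -2, -2], [-2, 10, 0], [-2, 0, 6]].
Leading principal minors: 6, 56, 296.
All positive ⇒ H ≻ 0 ⇒ convex.

convex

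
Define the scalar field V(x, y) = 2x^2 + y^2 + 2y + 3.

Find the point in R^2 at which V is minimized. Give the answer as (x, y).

(0, -1)

V(x,y) separates as P(x) + Q(y) + 3, so its minimum is min P + min Q + 3.
P'(x) = 4x vanishes at x ∈ {0}; Q'(y) = 2y + 2 vanishes at y ∈ {-1}.
Local minima of P (where P''>0): P(0)=0. Local minima of Q: Q(-1)=-1.
So the global minimum of V is P(0) + Q(-1) + 3 = 0 − 1 + 3 = 2, attained at (0, -1).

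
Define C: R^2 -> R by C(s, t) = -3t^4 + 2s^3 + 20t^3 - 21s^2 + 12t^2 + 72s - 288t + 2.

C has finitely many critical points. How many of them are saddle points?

C separates as a function of s plus a function of t, so ∇C=0 decouples.
∂C/∂s = 6(s - 4)(s - 3) = 0 at s ∈ {3, 4}; ∂C/∂t = -12(t - 4)(t - 3)(t + 2) = 0 at t ∈ {-2, 3, 4}.
The Hessian is diagonal: diag(C_ss, C_tt). Second derivatives: C_ss(3)=-6, C_ss(4)=6; C_tt(-2)=-360, C_tt(3)=60, C_tt(4)=-72.
Saddle points occur where the two diagonal entries have opposite signs: (3, 3), (4, -2), (4, 4). Count: 3.

3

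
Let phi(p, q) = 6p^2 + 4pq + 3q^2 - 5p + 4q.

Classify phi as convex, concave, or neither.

phi is quadratic, so its Hessian is the constant matrix H = [[12, 4], [4, 6]].
det(H) = 56, tr(H) = 18.
det(H) > 0 and tr(H) > 0, so H is positive definite everywhere: convex.

convex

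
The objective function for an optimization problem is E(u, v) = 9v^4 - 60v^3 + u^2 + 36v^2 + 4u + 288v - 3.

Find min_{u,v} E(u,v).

E(u,v) separates as P(u) + Q(v) − 3, so its minimum is min P + min Q − 3.
P'(u) = 2u + 4 vanishes at u ∈ {-2}; Q'(v) = 36(v - 4)(v - 2)(v + 1) vanishes at v ∈ {-1, 2, 4}.
Local minima of P (where P''>0): P(-2)=-4. Local minima of Q: Q(-1)=-183, Q(4)=192.
So the global minimum of E is P(-2) + Q(-1) − 3 = -4 − 183 − 3 = -190, attained at (-2, -1).

-190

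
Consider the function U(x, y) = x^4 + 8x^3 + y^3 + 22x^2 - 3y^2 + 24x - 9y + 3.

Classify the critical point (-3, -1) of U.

The mixed partial ∂²U/∂x∂y is 0, so the Hessian at any point is diag(U_xx, U_yy) = diag(4(3x^2 + 12x + 11), 6(y - 1)).
At (-3, -1): H = diag(8, -12).
The eigenvalues have opposite signs, so H is indefinite: a saddle point.

saddle point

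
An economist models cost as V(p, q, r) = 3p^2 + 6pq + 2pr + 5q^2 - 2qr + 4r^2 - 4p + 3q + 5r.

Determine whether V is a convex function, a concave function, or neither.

convex

V is quadratic, so its Hessian is the constant matrix H = [[6, 6, 2], [6, 10, -2], [2, -2, 8]].
Leading principal minors: 6, 24, 80.
All positive ⇒ H ≻ 0 ⇒ convex.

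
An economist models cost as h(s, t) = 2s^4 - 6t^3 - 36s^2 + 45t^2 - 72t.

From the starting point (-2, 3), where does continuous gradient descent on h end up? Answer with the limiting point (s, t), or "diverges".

h is separable, so gradient descent decouples: s follows -∂h/∂s, t follows -∂h/∂t.
∂h/∂s = 8s(s - 3)(s + 3); at s=-2 this is 80, so s decreases.
∂h/∂t = -18(t - 4)(t - 1); at t=3 this is 36, so t decreases.
s converges to its nearest critical value -3 (a local min of the s-part); t converges to 1. The iterate converges to (-3, 1).

(-3, 1)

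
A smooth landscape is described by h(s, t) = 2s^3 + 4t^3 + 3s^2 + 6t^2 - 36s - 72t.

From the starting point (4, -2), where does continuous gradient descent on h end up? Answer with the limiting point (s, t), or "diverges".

h is separable, so gradient descent decouples: s follows -∂h/∂s, t follows -∂h/∂t.
∂h/∂s = 6(s - 2)(s + 3); at s=4 this is 84, so s decreases.
∂h/∂t = 12(t - 2)(t + 3); at t=-2 this is -48, so t increases.
s converges to its nearest critical value 2 (a local min of the s-part); t converges to 2. The iterate converges to (2, 2).

(2, 2)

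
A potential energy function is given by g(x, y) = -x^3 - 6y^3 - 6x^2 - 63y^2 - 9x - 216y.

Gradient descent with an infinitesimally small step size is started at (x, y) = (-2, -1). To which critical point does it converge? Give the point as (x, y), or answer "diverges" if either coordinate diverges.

diverges

g is separable, so gradient descent decouples: x follows -∂g/∂x, y follows -∂g/∂y.
∂g/∂x = -3(x + 1)(x + 3); at x=-2 this is 3, so x decreases.
∂g/∂y = -18(y + 3)(y + 4); at y=-1 this is -108, so y increases.
The y-coordinate has no critical point in that direction and runs off to infinity.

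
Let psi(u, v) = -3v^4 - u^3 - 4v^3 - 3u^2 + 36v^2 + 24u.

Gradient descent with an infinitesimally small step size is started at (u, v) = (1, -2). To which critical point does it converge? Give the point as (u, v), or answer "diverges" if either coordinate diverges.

(-4, 0)

psi is separable, so gradient descent decouples: u follows -∂psi/∂u, v follows -∂psi/∂v.
∂psi/∂u = -3(u - 2)(u + 4); at u=1 this is 15, so u decreases.
∂psi/∂v = -12v(v - 2)(v + 3); at v=-2 this is -96, so v increases.
u converges to its nearest critical value -4 (a local min of the u-part); v converges to 0. The iterate converges to (-4, 0).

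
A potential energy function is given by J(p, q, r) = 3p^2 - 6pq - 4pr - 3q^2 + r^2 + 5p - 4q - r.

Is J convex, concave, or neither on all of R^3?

neither

J is quadratic, so its Hessian is the constant matrix H = [[6, -6, -4], [-6, -6, 0], [-4, 0, 2]].
Leading principal minors: 6, -72, -48.
Neither pattern holds ⇒ H is indefinite ⇒ neither convex nor concave.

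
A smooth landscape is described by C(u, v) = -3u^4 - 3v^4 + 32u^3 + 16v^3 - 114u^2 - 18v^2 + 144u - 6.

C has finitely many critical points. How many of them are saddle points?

4

C separates as a function of u plus a function of v, so ∇C=0 decouples.
∂C/∂u = -12(u - 4)(u - 3)(u - 1) = 0 at u ∈ {1, 3, 4}; ∂C/∂v = -12v(v - 3)(v - 1) = 0 at v ∈ {0, 1, 3}.
The Hessian is diagonal: diag(C_uu, C_vv). Second derivatives: C_uu(1)=-72, C_uu(3)=24, C_uu(4)=-36; C_vv(0)=-36, C_vv(1)=24, C_vv(3)=-72.
Saddle points occur where the two diagonal entries have opposite signs: (1, 1), (3, 0), (3, 3), (4, 1). Count: 4.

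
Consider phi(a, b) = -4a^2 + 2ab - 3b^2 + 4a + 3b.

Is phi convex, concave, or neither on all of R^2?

concave

phi is quadratic, so its Hessian is the constant matrix H = [[-8, 2], [2, -6]].
det(H) = 44, tr(H) = -14.
det(H) > 0 and tr(H) < 0, so H is negative definite everywhere: concave.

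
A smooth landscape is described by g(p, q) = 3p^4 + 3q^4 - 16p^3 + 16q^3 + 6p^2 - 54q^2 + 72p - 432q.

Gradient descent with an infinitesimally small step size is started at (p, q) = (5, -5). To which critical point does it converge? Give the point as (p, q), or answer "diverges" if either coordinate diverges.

g is separable, so gradient descent decouples: p follows -∂g/∂p, q follows -∂g/∂q.
∂g/∂p = 12(p - 3)(p - 2)(p + 1); at p=5 this is 432, so p decreases.
∂g/∂q = 12(q - 3)(q + 3)(q + 4); at q=-5 this is -192, so q increases.
p converges to its nearest critical value 3 (a local min of the p-part); q converges to -4. The iterate converges to (3, -4).

(3, -4)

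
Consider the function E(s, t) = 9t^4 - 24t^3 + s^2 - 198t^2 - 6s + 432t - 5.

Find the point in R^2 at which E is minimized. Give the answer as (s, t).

(3, -3)

E(s,t) separates as P(s) + Q(t) − 5, so its minimum is min P + min Q − 5.
P'(s) = 2s - 6 vanishes at s ∈ {3}; Q'(t) = 36(t - 4)(t - 1)(t + 3) vanishes at t ∈ {-3, 1, 4}.
Local minima of P (where P''>0): P(3)=-9. Local minima of Q: Q(-3)=-1701, Q(4)=-672.
So the global minimum of E is P(3) + Q(-3) − 5 = -9 − 1701 − 5 = -1715, attained at (3, -3).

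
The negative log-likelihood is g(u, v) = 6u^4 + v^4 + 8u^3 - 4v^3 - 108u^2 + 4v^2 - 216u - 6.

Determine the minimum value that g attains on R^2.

-924

g(u,v) separates as P(u) + Q(v) − 6, so its minimum is min P + min Q − 6.
P'(u) = 24(u - 3)(u + 1)(u + 3) vanishes at u ∈ {-3, -1, 3}; Q'(v) = 4v(v - 2)(v - 1) vanishes at v ∈ {0, 1, 2}.
Local minima of P (where P''>0): P(-3)=-54, P(3)=-918. Local minima of Q: Q(0)=0, Q(2)=0.
So the global minimum of g is P(3) + Q(0) − 6 = -918 + 0 − 6 = -924, attained at (3, 0).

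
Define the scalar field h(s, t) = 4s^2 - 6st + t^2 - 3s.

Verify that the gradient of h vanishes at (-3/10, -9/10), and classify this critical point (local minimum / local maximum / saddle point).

saddle point

∇h = (8s - 6t - 3, -6s + 2t); substituting (-3/10, -9/10) gives ∇h = (0, 0), so (-3/10, -9/10) is indeed a critical point.
The Hessian of h is constant: H = [[8, -6], [-6, 2]].
det(H) = 8·2 − (-6)² = -20.
Since det(H) < 0, H is indefinite and the critical point is a saddle point.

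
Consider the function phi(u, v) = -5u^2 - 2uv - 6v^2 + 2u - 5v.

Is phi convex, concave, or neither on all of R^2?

concave

phi is quadratic, so its Hessian is the constant matrix H = [[-10, -2], [-2, -12]].
det(H) = 116, tr(H) = -22.
det(H) > 0 and tr(H) < 0, so H is negative definite everywhere: concave.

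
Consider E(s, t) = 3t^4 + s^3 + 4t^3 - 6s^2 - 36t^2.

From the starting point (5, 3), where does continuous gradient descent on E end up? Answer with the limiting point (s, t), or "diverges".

E is separable, so gradient descent decouples: s follows -∂E/∂s, t follows -∂E/∂t.
∂E/∂s = 3s(s - 4); at s=5 this is 15, so s decreases.
∂E/∂t = 12t(t - 2)(t + 3); at t=3 this is 216, so t decreases.
s converges to its nearest critical value 4 (a local min of the s-part); t converges to 2. The iterate converges to (4, 2).

(4, 2)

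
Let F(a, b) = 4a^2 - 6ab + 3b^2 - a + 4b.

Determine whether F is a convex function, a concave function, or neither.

convex

F is quadratic, so its Hessian is the constant matrix H = [[8, -6], [-6, 6]].
det(H) = 12, tr(H) = 14.
det(H) > 0 and tr(H) > 0, so H is positive definite everywhere: convex.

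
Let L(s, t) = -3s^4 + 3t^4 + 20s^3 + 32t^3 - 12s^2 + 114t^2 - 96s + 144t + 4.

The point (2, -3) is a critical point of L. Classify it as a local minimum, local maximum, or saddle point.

The mixed partial ∂²L/∂s∂t is 0, so the Hessian at any point is diag(L_ss, L_tt) = diag(12(-3s^2 + 10s - 2), 12(3t^2 + 16t + 19)).
At (2, -3): H = diag(72, -24).
The eigenvalues have opposite signs, so H is indefinite: a saddle point.

saddle point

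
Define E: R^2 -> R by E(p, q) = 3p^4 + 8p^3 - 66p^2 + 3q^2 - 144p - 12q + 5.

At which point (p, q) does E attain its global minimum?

(3, 2)

E(p,q) separates as A(p) + B(q) + 5, so its minimum is min A + min B + 5.
A'(p) = 12(p - 3)(p + 1)(p + 4) vanishes at p ∈ {-4, -1, 3}; B'(q) = 6q - 12 vanishes at q ∈ {2}.
Local minima of A (where A''>0): A(-4)=-224, A(3)=-567. Local minima of B: B(2)=-12.
So the global minimum of E is A(3) + B(2) + 5 = -567 − 12 + 5 = -574, attained at (3, 2).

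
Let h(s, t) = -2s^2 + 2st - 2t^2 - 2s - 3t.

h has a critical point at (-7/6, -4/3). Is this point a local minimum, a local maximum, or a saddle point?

The Hessian of h is constant: H = [[-4, 2], [2, -4]].
det(H) = (-4)·(-4) − 2² = 12.
det(H) > 0 and tr(H) = -8 < 0, so H is negative definite and the point is a local maximum.

local maximum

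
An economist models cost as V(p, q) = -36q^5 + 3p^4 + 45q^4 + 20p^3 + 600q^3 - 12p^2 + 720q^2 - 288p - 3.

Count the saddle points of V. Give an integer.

6

V separates as a function of p plus a function of q, so ∇V=0 decouples.
∂V/∂p = 12(p - 2)(p + 3)(p + 4) = 0 at p ∈ {-4, -3, 2}; ∂V/∂q = -180q(q - 4)(q + 1)(q + 2) = 0 at q ∈ {-2, -1, 0, 4}.
The Hessian is diagonal: diag(V_pp, V_qq). Second derivatives: V_pp(-4)=72, V_pp(-3)=-60, V_pp(2)=360; V_qq(-2)=2160, V_qq(-1)=-900, V_qq(0)=1440, V_qq(4)=-21600.
Saddle points occur where the two diagonal entries have opposite signs: (-4, -1), (-4, 4), (-3, -2), (-3, 0), (2, -1), (2, 4). Count: 6.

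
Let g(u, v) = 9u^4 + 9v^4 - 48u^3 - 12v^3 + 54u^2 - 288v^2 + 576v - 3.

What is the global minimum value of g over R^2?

g(u,v) separates as P(u) + Q(v) − 3, so its minimum is min P + min Q − 3.
P'(u) = 36u(u - 3)(u - 1) vanishes at u ∈ {0, 1, 3}; Q'(v) = 36(v - 4)(v - 1)(v + 4) vanishes at v ∈ {-4, 1, 4}.
Local minima of P (where P''>0): P(0)=0, P(3)=-81. Local minima of Q: Q(-4)=-3840, Q(4)=-768.
So the global minimum of g is P(3) + Q(-4) − 3 = -81 − 3840 − 3 = -3924, attained at (3, -4).

-3924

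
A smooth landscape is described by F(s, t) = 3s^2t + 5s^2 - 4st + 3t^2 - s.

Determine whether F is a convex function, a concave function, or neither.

The term 3s^2t is cubic, so the Hessian is not constant.
∂²F/∂s² = 6t + 10, which takes both signs as t varies (negative for sufficiently negative t). A diagonal entry of the Hessian changing sign means the Hessian is neither positive- nor negative-semidefinite on all of R^2.

neither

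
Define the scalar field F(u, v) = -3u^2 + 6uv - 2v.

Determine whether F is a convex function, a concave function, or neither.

F is quadratic, so its Hessian is the constant matrix H = [[-6, 6], [6, 0]].
det(H) = -36, tr(H) = -6.
det(H) < 0, so H is indefinite: neither convex nor concave.

neither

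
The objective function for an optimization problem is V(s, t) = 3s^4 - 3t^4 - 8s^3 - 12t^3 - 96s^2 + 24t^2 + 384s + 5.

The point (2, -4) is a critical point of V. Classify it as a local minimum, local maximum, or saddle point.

The mixed partial ∂²V/∂s∂t is 0, so the Hessian at any point is diag(V_ss, V_tt) = diag(12(3s^2 - 4s - 16), 12(-3t^2 - 6t + 4)).
At (2, -4): H = diag(-144, -240).
Both eigenvalues are negative, so H is negative definite: a local maximum.

local maximum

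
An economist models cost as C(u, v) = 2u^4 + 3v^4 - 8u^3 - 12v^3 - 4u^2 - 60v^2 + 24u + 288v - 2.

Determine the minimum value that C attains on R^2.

C(u,v) separates as P(u) + Q(v) − 2, so its minimum is min P + min Q − 2.
P'(u) = 8(u - 3)(u - 1)(u + 1) vanishes at u ∈ {-1, 1, 3}; Q'(v) = 12(v - 4)(v - 2)(v + 3) vanishes at v ∈ {-3, 2, 4}.
Local minima of P (where P''>0): P(-1)=-18, P(3)=-18. Local minima of Q: Q(-3)=-837, Q(4)=192.
So the global minimum of C is P(-1) + Q(-3) − 2 = -18 − 837 − 2 = -857, attained at (-1, -3).

-857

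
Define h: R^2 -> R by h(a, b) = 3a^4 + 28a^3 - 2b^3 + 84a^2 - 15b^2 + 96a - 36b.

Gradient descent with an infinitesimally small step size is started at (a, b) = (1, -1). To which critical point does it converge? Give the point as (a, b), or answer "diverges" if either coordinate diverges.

diverges

h is separable, so gradient descent decouples: a follows -∂h/∂a, b follows -∂h/∂b.
∂h/∂a = 12(a + 1)(a + 2)(a + 4); at a=1 this is 360, so a decreases.
∂h/∂b = -6(b + 2)(b + 3); at b=-1 this is -12, so b increases.
The b-coordinate has no critical point in that direction and runs off to infinity.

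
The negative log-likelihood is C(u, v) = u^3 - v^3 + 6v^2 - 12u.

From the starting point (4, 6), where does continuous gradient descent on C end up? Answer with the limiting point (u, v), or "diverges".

C is separable, so gradient descent decouples: u follows -∂C/∂u, v follows -∂C/∂v.
∂C/∂u = 3(u - 2)(u + 2); at u=4 this is 36, so u decreases.
∂C/∂v = -3v(v - 4); at v=6 this is -36, so v increases.
The v-coordinate has no critical point in that direction and runs off to infinity.

diverges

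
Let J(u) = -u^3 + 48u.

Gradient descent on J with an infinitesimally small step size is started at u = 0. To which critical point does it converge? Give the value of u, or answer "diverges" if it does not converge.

J'(u) = -3(u - 4)(u + 4), so J'(0) = 48.
Gradient descent moves in the -J' direction, i.e. u is decreasing.
The nearest critical point in that direction is u = -4, where J'' = 24 > 0 (a local minimum). The iterate converges there.

-4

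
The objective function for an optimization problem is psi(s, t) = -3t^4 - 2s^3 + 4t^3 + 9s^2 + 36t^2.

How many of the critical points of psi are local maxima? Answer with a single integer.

psi separates as a function of s plus a function of t, so ∇psi=0 decouples.
∂psi/∂s = -6s(s - 3) = 0 at s ∈ {0, 3}; ∂psi/∂t = -12t(t - 3)(t + 2) = 0 at t ∈ {-2, 0, 3}.
The Hessian is diagonal: diag(psi_ss, psi_tt). Second derivatives: psi_ss(0)=18, psi_ss(3)=-18; psi_tt(-2)=-120, psi_tt(0)=72, psi_tt(3)=-180.
Local maxima occur where both diagonal entries negative: (3, -2), (3, 3). Count: 2.

2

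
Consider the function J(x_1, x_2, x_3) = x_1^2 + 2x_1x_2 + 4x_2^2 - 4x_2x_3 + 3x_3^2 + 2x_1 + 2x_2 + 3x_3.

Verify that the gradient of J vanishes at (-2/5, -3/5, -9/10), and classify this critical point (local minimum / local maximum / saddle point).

∇J = (2x_1 + 2x_2 + 2, 2x_1 + 8x_2 - 4x_3 + 2, -4x_2 + 6x_3 + 3); substituting (-2/5, -3/5, -9/10) gives ∇J = (0, 0, 0), so (-2/5, -3/5, -9/10) is indeed a critical point.
The Hessian is constant: H = [[2, 2, 0], [2, 8, -4], [0, -4, 6]].
Leading principal minors: Δ₁ = 2, Δ₂ = 12, Δ₃ = 40.
All leading minors are positive, so H is positive definite: a local minimum.

local minimum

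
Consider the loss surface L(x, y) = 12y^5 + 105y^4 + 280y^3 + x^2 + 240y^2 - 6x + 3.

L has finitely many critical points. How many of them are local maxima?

L separates as a function of x plus a function of y, so ∇L=0 decouples.
∂L/∂x = 2(x - 3) = 0 at x ∈ {3}; ∂L/∂y = 60y(y + 1)(y + 2)(y + 4) = 0 at y ∈ {-4, -2, -1, 0}.
The Hessian is diagonal: diag(L_xx, L_yy). Second derivatives: L_xx(3)=2; L_yy(-4)=-1440, L_yy(-2)=240, L_yy(-1)=-180, L_yy(0)=480.
Local maxima occur where both diagonal entries negative: none. Count: 0.

0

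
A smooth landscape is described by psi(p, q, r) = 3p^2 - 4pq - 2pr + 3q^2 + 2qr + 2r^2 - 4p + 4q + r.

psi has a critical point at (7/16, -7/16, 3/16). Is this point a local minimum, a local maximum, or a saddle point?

local minimum

The Hessian is constant: H = [[6, -4, -2], [-4, 6, 2], [-2, 2, 4]].
Leading principal minors: Δ₁ = 6, Δ₂ = 20, Δ₃ = 64.
All leading minors are positive, so H is positive definite: a local minimum.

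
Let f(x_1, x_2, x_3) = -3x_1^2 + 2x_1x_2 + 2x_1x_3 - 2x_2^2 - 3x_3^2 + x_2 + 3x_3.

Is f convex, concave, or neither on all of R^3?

concave

f is quadratic, so its Hessian is the constant matrix H = [[-6, 2, 2], [2, -4, 0], [2, 0, -6]].
Leading principal minors: -6, 20, -104.
Signs alternate −, +, − ⇒ H ≺ 0 ⇒ concave.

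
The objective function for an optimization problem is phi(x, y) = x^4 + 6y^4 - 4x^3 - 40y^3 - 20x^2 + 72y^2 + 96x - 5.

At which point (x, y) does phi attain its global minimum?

phi(x,y) separates as P(x) + Q(y) − 5, so its minimum is min P + min Q − 5.
P'(x) = 4(x - 4)(x - 2)(x + 3) vanishes at x ∈ {-3, 2, 4}; Q'(y) = 24y(y - 3)(y - 2) vanishes at y ∈ {0, 2, 3}.
Local minima of P (where P''>0): P(-3)=-279, P(4)=64. Local minima of Q: Q(0)=0, Q(3)=54.
So the global minimum of phi is P(-3) + Q(0) − 5 = -279 + 0 − 5 = -284, attained at (-3, 0).

(-3, 0)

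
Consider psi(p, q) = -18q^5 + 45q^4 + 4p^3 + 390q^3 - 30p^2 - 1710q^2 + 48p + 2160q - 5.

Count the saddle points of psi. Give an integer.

4

psi separates as a function of p plus a function of q, so ∇psi=0 decouples.
∂psi/∂p = 12(p - 4)(p - 1) = 0 at p ∈ {1, 4}; ∂psi/∂q = -90(q - 3)(q - 2)(q - 1)(q + 4) = 0 at q ∈ {-4, 1, 2, 3}.
The Hessian is diagonal: diag(psi_pp, psi_qq). Second derivatives: psi_pp(1)=-36, psi_pp(4)=36; psi_qq(-4)=18900, psi_qq(1)=-900, psi_qq(2)=540, psi_qq(3)=-1260.
Saddle points occur where the two diagonal entries have opposite signs: (1, -4), (1, 2), (4, 1), (4, 3). Count: 4.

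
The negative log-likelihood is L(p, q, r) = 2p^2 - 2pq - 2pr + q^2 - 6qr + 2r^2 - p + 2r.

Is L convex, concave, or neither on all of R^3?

neither

L is quadratic, so its Hessian is the constant matrix H = [[4, -2, -2], [-2, 2, -6], [-2, -6, 4]].
Leading principal minors: 4, 4, -184.
Neither pattern holds ⇒ H is indefinite ⇒ neither convex nor concave.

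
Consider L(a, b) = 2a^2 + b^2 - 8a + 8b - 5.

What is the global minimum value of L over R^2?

-29

L(a,b) separates as P(a) + Q(b) − 5, so its minimum is min P + min Q − 5.
P'(a) = 4a - 8 vanishes at a ∈ {2}; Q'(b) = 2b + 8 vanishes at b ∈ {-4}.
Local minima of P (where P''>0): P(2)=-8. Local minima of Q: Q(-4)=-16.
So the global minimum of L is P(2) + Q(-4) − 5 = -8 − 16 − 5 = -29, attained at (2, -4).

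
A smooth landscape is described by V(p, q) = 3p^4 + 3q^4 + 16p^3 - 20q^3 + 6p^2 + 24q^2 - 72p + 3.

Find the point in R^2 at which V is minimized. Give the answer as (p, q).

(1, 4)

V(p,q) separates as A(p) + B(q) + 3, so its minimum is min A + min B + 3.
A'(p) = 12(p - 1)(p + 2)(p + 3) vanishes at p ∈ {-3, -2, 1}; B'(q) = 12q(q - 4)(q - 1) vanishes at q ∈ {0, 1, 4}.
Local minima of A (where A''>0): A(-3)=81, A(1)=-47. Local minima of B: B(0)=0, B(4)=-128.
So the global minimum of V is A(1) + B(4) + 3 = -47 − 128 + 3 = -172, attained at (1, 4).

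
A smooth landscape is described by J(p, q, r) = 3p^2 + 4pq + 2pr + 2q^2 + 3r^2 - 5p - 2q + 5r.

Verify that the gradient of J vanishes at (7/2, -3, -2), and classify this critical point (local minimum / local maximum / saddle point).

∇J = (6p + 4q + 2r - 5, 4p + 4q - 2, 2p + 6r + 5); substituting (7/2, -3, -2) gives ∇J = (0, 0, 0), so (7/2, -3, -2) is indeed a critical point.
The Hessian is constant: H = [[6, 4, 2], [4, 4, 0], [2, 0, 6]].
Leading principal minors: Δ₁ = 6, Δ₂ = 8, Δ₃ = 32.
All leading minors are positive, so H is positive definite: a local minimum.

local minimum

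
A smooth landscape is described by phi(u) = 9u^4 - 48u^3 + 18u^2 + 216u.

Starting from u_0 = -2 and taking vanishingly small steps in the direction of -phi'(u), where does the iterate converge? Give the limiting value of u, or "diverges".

-1

phi'(u) = 36(u - 3)(u - 2)(u + 1), so phi'(-2) = -720.
Gradient descent moves in the -phi' direction, i.e. u is increasing.
The nearest critical point in that direction is u = -1, where phi'' = 432 > 0 (a local minimum). The iterate converges there.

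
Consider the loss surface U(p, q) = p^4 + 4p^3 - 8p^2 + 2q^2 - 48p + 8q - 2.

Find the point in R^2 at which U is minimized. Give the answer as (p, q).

(2, -2)

U(p,q) separates as A(p) + B(q) − 2, so its minimum is min A + min B − 2.
A'(p) = 4(p - 2)(p + 2)(p + 3) vanishes at p ∈ {-3, -2, 2}; B'(q) = 4q + 8 vanishes at q ∈ {-2}.
Local minima of A (where A''>0): A(-3)=45, A(2)=-80. Local minima of B: B(-2)=-8.
So the global minimum of U is A(2) + B(-2) − 2 = -80 − 8 − 2 = -90, attained at (2, -2).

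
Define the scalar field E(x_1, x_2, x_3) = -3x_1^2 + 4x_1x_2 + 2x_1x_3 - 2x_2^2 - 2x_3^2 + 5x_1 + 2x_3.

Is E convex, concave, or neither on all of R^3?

E is quadratic, so its Hessian is the constant matrix H = [[-6, 4, 2], [4, -4, 0], [2, 0, -4]].
Leading principal minors: -6, 8, -16.
Signs alternate −, +, − ⇒ H ≺ 0 ⇒ concave.

concave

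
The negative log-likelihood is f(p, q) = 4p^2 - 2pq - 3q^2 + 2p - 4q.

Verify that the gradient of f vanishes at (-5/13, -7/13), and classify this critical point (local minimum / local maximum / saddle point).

∇f = (8p - 2q + 2, -2p - 6q - 4); substituting (-5/13, -7/13) gives ∇f = (0, 0), so (-5/13, -7/13) is indeed a critical point.
The Hessian of f is constant: H = [[8, -2], [-2, -6]].
det(H) = 8·(-6) − (-2)² = -52.
Since det(H) < 0, H is indefinite and the critical point is a saddle point.

saddle point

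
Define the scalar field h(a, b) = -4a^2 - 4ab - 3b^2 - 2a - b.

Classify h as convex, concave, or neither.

h is quadratic, so its Hessian is the constant matrix H = [[-8, -4], [-4, -6]].
det(H) = 32, tr(H) = -14.
det(H) > 0 and tr(H) < 0, so H is negative definite everywhere: concave.

concave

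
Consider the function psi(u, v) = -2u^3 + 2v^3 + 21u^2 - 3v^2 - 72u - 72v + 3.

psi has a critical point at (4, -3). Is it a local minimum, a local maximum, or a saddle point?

The mixed partial ∂²psi/∂u∂v is 0, so the Hessian at any point is diag(psi_uu, psi_vv) = diag(6(-2u + 7), 6(2v - 1)).
At (4, -3): H = diag(-6, -42).
Both eigenvalues are negative, so H is negative definite: a local maximum.

local maximum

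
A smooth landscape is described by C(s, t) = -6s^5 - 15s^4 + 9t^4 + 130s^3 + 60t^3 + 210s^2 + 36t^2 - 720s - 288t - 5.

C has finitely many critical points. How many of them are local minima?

4

C separates as a function of s plus a function of t, so ∇C=0 decouples.
∂C/∂s = -30(s - 3)(s - 1)(s + 2)(s + 4) = 0 at s ∈ {-4, -2, 1, 3}; ∂C/∂t = 36(t - 1)(t + 2)(t + 4) = 0 at t ∈ {-4, -2, 1}.
The Hessian is diagonal: diag(C_ss, C_tt). Second derivatives: C_ss(-4)=2100, C_ss(-2)=-900, C_ss(1)=900, C_ss(3)=-2100; C_tt(-4)=360, C_tt(-2)=-216, C_tt(1)=540.
Local minima occur where both diagonal entries positive: (-4, -4), (-4, 1), (1, -4), (1, 1). Count: 4.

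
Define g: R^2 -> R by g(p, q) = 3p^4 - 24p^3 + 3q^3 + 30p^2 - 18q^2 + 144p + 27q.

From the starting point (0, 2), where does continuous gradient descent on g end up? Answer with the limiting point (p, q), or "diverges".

g is separable, so gradient descent decouples: p follows -∂g/∂p, q follows -∂g/∂q.
∂g/∂p = 12(p - 4)(p - 3)(p + 1); at p=0 this is 144, so p decreases.
∂g/∂q = 9(q - 3)(q - 1); at q=2 this is -9, so q increases.
p converges to its nearest critical value -1 (a local min of the p-part); q converges to 3. The iterate converges to (-1, 3).

(-1, 3)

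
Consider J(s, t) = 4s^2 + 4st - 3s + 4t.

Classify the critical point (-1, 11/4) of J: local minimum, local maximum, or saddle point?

The Hessian of J is constant: H = [[8, 4], [4, 0]].
det(H) = 8·0 − 4² = -16.
Since det(H) < 0, H is indefinite and the critical point is a saddle point.

saddle point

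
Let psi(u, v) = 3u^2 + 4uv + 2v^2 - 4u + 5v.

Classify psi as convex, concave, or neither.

psi is quadratic, so its Hessian is the constant matrix H = [[6, 4], [4, 4]].
det(H) = 8, tr(H) = 10.
det(H) > 0 and tr(H) > 0, so H is positive definite everywhere: convex.

convex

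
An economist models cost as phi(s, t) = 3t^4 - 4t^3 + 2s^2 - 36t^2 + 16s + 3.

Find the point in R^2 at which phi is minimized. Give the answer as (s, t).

phi(s,t) separates as P(s) + Q(t) + 3, so its minimum is min P + min Q + 3.
P'(s) = 4s + 16 vanishes at s ∈ {-4}; Q'(t) = 12t(t - 3)(t + 2) vanishes at t ∈ {-2, 0, 3}.
Local minima of P (where P''>0): P(-4)=-32. Local minima of Q: Q(-2)=-64, Q(3)=-189.
So the global minimum of phi is P(-4) + Q(3) + 3 = -32 − 189 + 3 = -218, attained at (-4, 3).

(-4, 3)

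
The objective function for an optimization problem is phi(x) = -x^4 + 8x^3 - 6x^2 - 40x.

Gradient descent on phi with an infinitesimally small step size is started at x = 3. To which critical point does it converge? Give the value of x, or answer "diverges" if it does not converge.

phi'(x) = -4(x - 5)(x - 2)(x + 1), so phi'(3) = 32.
Gradient descent moves in the -phi' direction, i.e. x is decreasing.
The nearest critical point in that direction is x = 2, where phi'' = 36 > 0 (a local minimum). The iterate converges there.

2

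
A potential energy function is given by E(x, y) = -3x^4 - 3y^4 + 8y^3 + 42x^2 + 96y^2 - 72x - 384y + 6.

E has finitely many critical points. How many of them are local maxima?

E separates as a function of x plus a function of y, so ∇E=0 decouples.
∂E/∂x = -12(x - 2)(x - 1)(x + 3) = 0 at x ∈ {-3, 1, 2}; ∂E/∂y = -12(y - 4)(y - 2)(y + 4) = 0 at y ∈ {-4, 2, 4}.
The Hessian is diagonal: diag(E_xx, E_yy). Second derivatives: E_xx(-3)=-240, E_xx(1)=48, E_xx(2)=-60; E_yy(-4)=-576, E_yy(2)=144, E_yy(4)=-192.
Local maxima occur where both diagonal entries negative: (-3, -4), (-3, 4), (2, -4), (2, 4). Count: 4.

4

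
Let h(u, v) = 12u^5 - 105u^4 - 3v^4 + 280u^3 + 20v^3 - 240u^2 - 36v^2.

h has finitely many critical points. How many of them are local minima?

h separates as a function of u plus a function of v, so ∇h=0 decouples.
∂h/∂u = 60u(u - 4)(u - 2)(u - 1) = 0 at u ∈ {0, 1, 2, 4}; ∂h/∂v = -12v(v - 3)(v - 2) = 0 at v ∈ {0, 2, 3}.
The Hessian is diagonal: diag(h_uu, h_vv). Second derivatives: h_uu(0)=-480, h_uu(1)=180, h_uu(2)=-240, h_uu(4)=1440; h_vv(0)=-72, h_vv(2)=24, h_vv(3)=-36.
Local minima occur where both diagonal entries positive: (1, 2), (4, 2). Count: 2.

2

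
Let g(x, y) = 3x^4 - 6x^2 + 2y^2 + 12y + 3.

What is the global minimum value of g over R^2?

g(x,y) separates as P(x) + Q(y) + 3, so its minimum is min P + min Q + 3.
P'(x) = 12x(x - 1)(x + 1) vanishes at x ∈ {-1, 0, 1}; Q'(y) = 4y + 12 vanishes at y ∈ {-3}.
Local minima of P (where P''>0): P(-1)=-3, P(1)=-3. Local minima of Q: Q(-3)=-18.
So the global minimum of g is P(-1) + Q(-3) + 3 = -3 − 18 + 3 = -18, attained at (-1, -3).

-18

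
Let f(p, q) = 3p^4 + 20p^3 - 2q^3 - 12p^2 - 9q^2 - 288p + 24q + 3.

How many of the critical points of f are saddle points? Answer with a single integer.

f separates as a function of p plus a function of q, so ∇f=0 decouples.
∂f/∂p = 12(p - 2)(p + 3)(p + 4) = 0 at p ∈ {-4, -3, 2}; ∂f/∂q = -6(q - 1)(q + 4) = 0 at q ∈ {-4, 1}.
The Hessian is diagonal: diag(f_pp, f_qq). Second derivatives: f_pp(-4)=72, f_pp(-3)=-60, f_pp(2)=360; f_qq(-4)=30, f_qq(1)=-30.
Saddle points occur where the two diagonal entries have opposite signs: (-4, 1), (-3, -4), (2, 1). Count: 3.

3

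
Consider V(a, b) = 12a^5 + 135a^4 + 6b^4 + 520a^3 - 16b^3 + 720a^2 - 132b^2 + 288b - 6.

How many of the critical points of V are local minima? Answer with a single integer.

V separates as a function of a plus a function of b, so ∇V=0 decouples.
∂V/∂a = 60a(a + 2)(a + 3)(a + 4) = 0 at a ∈ {-4, -3, -2, 0}; ∂V/∂b = 24(b - 4)(b - 1)(b + 3) = 0 at b ∈ {-3, 1, 4}.
The Hessian is diagonal: diag(V_aa, V_bb). Second derivatives: V_aa(-4)=-480, V_aa(-3)=180, V_aa(-2)=-240, V_aa(0)=1440; V_bb(-3)=672, V_bb(1)=-288, V_bb(4)=504.
Local minima occur where both diagonal entries positive: (-3, -3), (-3, 4), (0, -3), (0, 4). Count: 4.

4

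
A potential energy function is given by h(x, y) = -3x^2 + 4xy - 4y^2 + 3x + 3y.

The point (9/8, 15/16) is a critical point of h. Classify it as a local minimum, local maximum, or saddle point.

The Hessian of h is constant: H = [[-6, 4], [4, -8]].
det(H) = (-6)·(-8) − 4² = 32.
det(H) > 0 and tr(H) = -14 < 0, so H is negative definite and the point is a local maximum.

local maximum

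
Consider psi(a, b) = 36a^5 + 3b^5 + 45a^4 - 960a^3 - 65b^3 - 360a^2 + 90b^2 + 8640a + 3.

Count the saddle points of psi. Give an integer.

psi separates as a function of a plus a function of b, so ∇psi=0 decouples.
∂psi/∂a = 180(a - 3)(a - 2)(a + 2)(a + 4) = 0 at a ∈ {-4, -2, 2, 3}; ∂psi/∂b = 15b(b - 3)(b - 1)(b + 4) = 0 at b ∈ {-4, 0, 1, 3}.
The Hessian is diagonal: diag(psi_aa, psi_bb). Second derivatives: psi_aa(-4)=-15120, psi_aa(-2)=7200, psi_aa(2)=-4320, psi_aa(3)=6300; psi_bb(-4)=-2100, psi_bb(0)=180, psi_bb(1)=-150, psi_bb(3)=630.
Saddle points occur where the two diagonal entries have opposite signs: (-4, 0), (-4, 3), (-2, -4), (-2, 1), (2, 0), (2, 3), (3, -4), (3, 1). Count: 8.

8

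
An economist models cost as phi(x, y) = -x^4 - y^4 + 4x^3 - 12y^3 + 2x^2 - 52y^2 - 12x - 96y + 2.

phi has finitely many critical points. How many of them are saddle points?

phi separates as a function of x plus a function of y, so ∇phi=0 decouples.
∂phi/∂x = -4(x - 3)(x - 1)(x + 1) = 0 at x ∈ {-1, 1, 3}; ∂phi/∂y = -4(y + 2)(y + 3)(y + 4) = 0 at y ∈ {-4, -3, -2}.
The Hessian is diagonal: diag(phi_xx, phi_yy). Second derivatives: phi_xx(-1)=-32, phi_xx(1)=16, phi_xx(3)=-32; phi_yy(-4)=-8, phi_yy(-3)=4, phi_yy(-2)=-8.
Saddle points occur where the two diagonal entries have opposite signs: (-1, -3), (1, -4), (1, -2), (3, -3). Count: 4.

4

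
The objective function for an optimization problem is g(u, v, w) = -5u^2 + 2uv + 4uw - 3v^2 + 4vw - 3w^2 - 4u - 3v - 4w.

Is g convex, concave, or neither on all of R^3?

concave

g is quadratic, so its Hessian is the constant matrix H = [[-10, 2, 4], [2, -6, 4], [4, 4, -6]].
Leading principal minors: -10, 56, -16.
Signs alternate −, +, − ⇒ H ≺ 0 ⇒ concave.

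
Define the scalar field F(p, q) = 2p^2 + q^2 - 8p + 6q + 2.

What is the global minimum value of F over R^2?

-15

F(p,q) separates as A(p) + B(q) + 2, so its minimum is min A + min B + 2.
A'(p) = 4p - 8 vanishes at p ∈ {2}; B'(q) = 2q + 6 vanishes at q ∈ {-3}.
Local minima of A (where A''>0): A(2)=-8. Local minima of B: B(-3)=-9.
So the global minimum of F is A(2) + B(-3) + 2 = -8 − 9 + 2 = -15, attained at (2, -3).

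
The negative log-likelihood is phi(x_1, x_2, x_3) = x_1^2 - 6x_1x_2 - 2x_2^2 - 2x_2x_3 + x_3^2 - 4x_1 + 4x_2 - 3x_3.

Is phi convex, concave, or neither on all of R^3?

neither

phi is quadratic, so its Hessian is the constant matrix H = [[2, -6, 0], [-6, -4, -2], [0, -2, 2]].
Leading principal minors: 2, -44, -96.
Neither pattern holds ⇒ H is indefinite ⇒ neither convex nor concave.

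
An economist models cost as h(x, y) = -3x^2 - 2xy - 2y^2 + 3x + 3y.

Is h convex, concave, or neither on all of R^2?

concave

h is quadratic, so its Hessian is the constant matrix H = [[-6, -2], [-2, -4]].
det(H) = 20, tr(H) = -10.
det(H) > 0 and tr(H) < 0, so H is negative definite everywhere: concave.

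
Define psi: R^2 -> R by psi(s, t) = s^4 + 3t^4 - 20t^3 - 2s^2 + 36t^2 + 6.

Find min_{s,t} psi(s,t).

psi(s,t) separates as P(s) + Q(t) + 6, so its minimum is min P + min Q + 6.
P'(s) = 4s(s - 1)(s + 1) vanishes at s ∈ {-1, 0, 1}; Q'(t) = 12t(t - 3)(t - 2) vanishes at t ∈ {0, 2, 3}.
Local minima of P (where P''>0): P(-1)=-1, P(1)=-1. Local minima of Q: Q(0)=0, Q(3)=27.
So the global minimum of psi is P(-1) + Q(0) + 6 = -1 + 0 + 6 = 5, attained at (-1, 0).

5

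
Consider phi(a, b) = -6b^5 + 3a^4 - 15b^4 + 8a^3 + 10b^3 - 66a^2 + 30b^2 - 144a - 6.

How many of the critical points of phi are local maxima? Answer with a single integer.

phi separates as a function of a plus a function of b, so ∇phi=0 decouples.
∂phi/∂a = 12(a - 3)(a + 1)(a + 4) = 0 at a ∈ {-4, -1, 3}; ∂phi/∂b = -30b(b - 1)(b + 1)(b + 2) = 0 at b ∈ {-2, -1, 0, 1}.
The Hessian is diagonal: diag(phi_aa, phi_bb). Second derivatives: phi_aa(-4)=252, phi_aa(-1)=-144, phi_aa(3)=336; phi_bb(-2)=180, phi_bb(-1)=-60, phi_bb(0)=60, phi_bb(1)=-180.
Local maxima occur where both diagonal entries negative: (-1, -1), (-1, 1). Count: 2.

2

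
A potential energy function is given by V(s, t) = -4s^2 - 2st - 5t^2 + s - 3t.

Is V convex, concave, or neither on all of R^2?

concave

V is quadratic, so its Hessian is the constant matrix H = [[-8, -2], [-2, -10]].
det(H) = 76, tr(H) = -18.
det(H) > 0 and tr(H) < 0, so H is negative definite everywhere: concave.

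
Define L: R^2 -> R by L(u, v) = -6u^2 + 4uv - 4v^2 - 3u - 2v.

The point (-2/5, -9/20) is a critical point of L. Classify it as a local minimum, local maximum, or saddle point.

local maximum

The Hessian of L is constant: H = [[-12, 4], [4, -8]].
det(H) = (-12)·(-8) − 4² = 80.
det(H) > 0 and tr(H) = -20 < 0, so H is negative definite and the point is a local maximum.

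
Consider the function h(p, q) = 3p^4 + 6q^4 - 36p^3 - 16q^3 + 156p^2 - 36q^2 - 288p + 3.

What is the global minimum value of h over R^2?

-459

h(p,q) separates as A(p) + B(q) + 3, so its minimum is min A + min B + 3.
A'(p) = 12(p - 4)(p - 3)(p - 2) vanishes at p ∈ {2, 3, 4}; B'(q) = 24q(q - 3)(q + 1) vanishes at q ∈ {-1, 0, 3}.
Local minima of A (where A''>0): A(2)=-192, A(4)=-192. Local minima of B: B(-1)=-14, B(3)=-270.
So the global minimum of h is A(2) + B(3) + 3 = -192 − 270 + 3 = -459, attained at (2, 3).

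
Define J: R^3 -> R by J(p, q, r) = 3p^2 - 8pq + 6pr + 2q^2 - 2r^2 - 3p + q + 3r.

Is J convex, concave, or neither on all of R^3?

neither

J is quadratic, so its Hessian is the constant matrix H = [[6, -8, 6], [-8, 4, 0], [6, 0, -4]].
Leading principal minors: 6, -40, 16.
Neither pattern holds ⇒ H is indefinite ⇒ neither convex nor concave.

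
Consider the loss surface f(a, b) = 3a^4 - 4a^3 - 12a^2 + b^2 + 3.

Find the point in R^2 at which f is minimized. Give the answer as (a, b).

f(a,b) separates as P(a) + Q(b) + 3, so its minimum is min P + min Q + 3.
P'(a) = 12a(a - 2)(a + 1) vanishes at a ∈ {-1, 0, 2}; Q'(b) = 2b vanishes at b ∈ {0}.
Local minima of P (where P''>0): P(-1)=-5, P(2)=-32. Local minima of Q: Q(0)=0.
So the global minimum of f is P(2) + Q(0) + 3 = -32 + 0 + 3 = -29, attained at (2, 0).

(2, 0)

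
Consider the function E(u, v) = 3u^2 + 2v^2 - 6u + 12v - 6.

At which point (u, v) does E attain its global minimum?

E(u,v) separates as P(u) + Q(v) − 6, so its minimum is min P + min Q − 6.
P'(u) = 6u - 6 vanishes at u ∈ {1}; Q'(v) = 4v + 12 vanishes at v ∈ {-3}.
Local minima of P (where P''>0): P(1)=-3. Local minima of Q: Q(-3)=-18.
So the global minimum of E is P(1) + Q(-3) − 6 = -3 − 18 − 6 = -27, attained at (1, -3).

(1, -3)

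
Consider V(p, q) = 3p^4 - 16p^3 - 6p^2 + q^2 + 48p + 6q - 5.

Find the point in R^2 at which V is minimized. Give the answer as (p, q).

V(p,q) separates as A(p) + B(q) − 5, so its minimum is min A + min B − 5.
A'(p) = 12(p - 4)(p - 1)(p + 1) vanishes at p ∈ {-1, 1, 4}; B'(q) = 2q + 6 vanishes at q ∈ {-3}.
Local minima of A (where A''>0): A(-1)=-35, A(4)=-160. Local minima of B: B(-3)=-9.
So the global minimum of V is A(4) + B(-3) − 5 = -160 − 9 − 5 = -174, attained at (4, -3).

(4, -3)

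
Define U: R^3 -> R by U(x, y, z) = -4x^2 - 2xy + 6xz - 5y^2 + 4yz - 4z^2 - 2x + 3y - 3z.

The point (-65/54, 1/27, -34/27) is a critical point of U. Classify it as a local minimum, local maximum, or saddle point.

The Hessian is constant: H = [[-8, -2, 6], [-2, -10, 4], [6, 4, -8]].
Leading principal minors: Δ₁ = -8, Δ₂ = 76, Δ₃ = -216.
The minors alternate sign starting negative (−, +, −), so H is negative definite: a local maximum.

local maximum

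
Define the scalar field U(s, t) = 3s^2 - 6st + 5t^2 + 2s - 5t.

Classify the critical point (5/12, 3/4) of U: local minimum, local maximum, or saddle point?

local minimum

The Hessian of U is constant: H = [[6, -6], [-6, 10]].
det(H) = 6·10 − (-6)² = 24.
det(H) > 0 and tr(H) = 16 > 0, so H is positive definite and the point is a local minimum.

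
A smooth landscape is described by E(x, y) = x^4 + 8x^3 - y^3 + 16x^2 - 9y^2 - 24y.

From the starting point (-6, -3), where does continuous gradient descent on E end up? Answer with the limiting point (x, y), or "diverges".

(-4, -4)

E is separable, so gradient descent decouples: x follows -∂E/∂x, y follows -∂E/∂y.
∂E/∂x = 4x(x + 2)(x + 4); at x=-6 this is -192, so x increases.
∂E/∂y = -3(y + 2)(y + 4); at y=-3 this is 3, so y decreases.
x converges to its nearest critical value -4 (a local min of the x-part); y converges to -4. The iterate converges to (-4, -4).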